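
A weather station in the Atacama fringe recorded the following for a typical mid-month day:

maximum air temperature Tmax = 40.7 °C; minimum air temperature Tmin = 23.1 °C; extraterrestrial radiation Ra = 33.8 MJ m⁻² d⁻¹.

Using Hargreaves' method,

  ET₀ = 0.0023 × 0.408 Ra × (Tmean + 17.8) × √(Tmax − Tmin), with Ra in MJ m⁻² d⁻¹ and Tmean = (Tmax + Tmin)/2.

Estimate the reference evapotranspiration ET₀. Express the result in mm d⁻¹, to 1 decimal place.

6.6 mm d⁻¹

Tmean = (40.7 + 23.1)/2 = 31.90 °C
0.408 Ra = 0.408 × 33.8 = 13.7904 mm/d equivalent
ET₀ = 0.0023 × 13.7904 × (31.90 + 17.8) × √17.6 = 0.0023 × 13.7904 × 49.70 × 4.1952 = 6.6132 mm/d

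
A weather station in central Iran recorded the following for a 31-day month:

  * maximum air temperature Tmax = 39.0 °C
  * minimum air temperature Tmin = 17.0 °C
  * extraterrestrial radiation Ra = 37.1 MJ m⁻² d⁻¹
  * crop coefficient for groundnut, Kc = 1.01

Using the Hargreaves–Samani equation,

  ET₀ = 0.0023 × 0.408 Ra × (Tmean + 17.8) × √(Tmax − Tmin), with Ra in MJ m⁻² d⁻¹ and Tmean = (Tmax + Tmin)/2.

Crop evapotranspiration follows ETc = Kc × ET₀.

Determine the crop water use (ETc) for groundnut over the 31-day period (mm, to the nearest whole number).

Tmean = (39.0 + 17.0)/2 = 28.00 °C
0.408 Ra = 0.408 × 37.1 = 15.1368 mm/d equivalent
ET₀ = 0.0023 × 15.1368 × (28.00 + 17.8) × √22.0 = 0.0023 × 15.1368 × 45.80 × 4.6904 = 7.4789 mm/d
ETc = Kc × ET₀ = 1.01 × 7.4789 = 7.5537 mm/d
Over 31 days: 7.5537 × 31 = 234.165 mm

234 mm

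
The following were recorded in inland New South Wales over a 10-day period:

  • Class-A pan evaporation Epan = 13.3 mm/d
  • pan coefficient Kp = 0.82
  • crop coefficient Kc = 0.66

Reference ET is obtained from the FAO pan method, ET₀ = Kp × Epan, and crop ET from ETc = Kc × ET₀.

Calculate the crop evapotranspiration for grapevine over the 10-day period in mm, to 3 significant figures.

72.0 mm

ET₀ = 0.82 × 13.3 = 10.9060 mm/d
ETc = Kc × ET₀ = 0.66 × 10.9060 = 7.1980 mm/d
Over 10 days: 7.1980 × 10 = 71.980 mm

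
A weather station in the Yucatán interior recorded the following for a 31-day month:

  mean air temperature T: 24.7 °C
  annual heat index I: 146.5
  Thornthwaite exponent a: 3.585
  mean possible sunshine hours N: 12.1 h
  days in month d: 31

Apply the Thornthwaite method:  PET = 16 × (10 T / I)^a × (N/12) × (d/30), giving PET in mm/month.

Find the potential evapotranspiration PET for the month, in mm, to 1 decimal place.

108.5 mm

10T/I = 10 × 24.7 / 146.5 = 1.6860
(10T/I)^a = 1.6860^3.585 = 6.5056
Uncorrected PET = 16 × 6.5056 = 104.090 mm
Correction = (N/12)(d/30) = (12.1/12)(31/30) = 1.0419
PET = 104.090 × 1.0419 = 108.451 mm/month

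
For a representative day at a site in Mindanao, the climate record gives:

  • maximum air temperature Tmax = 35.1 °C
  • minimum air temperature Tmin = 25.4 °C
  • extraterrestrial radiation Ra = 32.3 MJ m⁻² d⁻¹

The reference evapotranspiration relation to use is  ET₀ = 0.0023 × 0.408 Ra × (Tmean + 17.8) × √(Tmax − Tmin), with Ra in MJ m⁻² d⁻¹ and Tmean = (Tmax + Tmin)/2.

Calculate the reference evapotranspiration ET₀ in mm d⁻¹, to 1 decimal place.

4.5 mm d⁻¹

Tmean = (35.1 + 25.4)/2 = 30.25 °C
0.408 Ra = 0.408 × 32.3 = 13.1784 mm/d equivalent
ET₀ = 0.0023 × 13.1784 × (30.25 + 17.8) × √9.7 = 0.0023 × 13.1784 × 48.05 × 3.1145 = 4.5360 mm/d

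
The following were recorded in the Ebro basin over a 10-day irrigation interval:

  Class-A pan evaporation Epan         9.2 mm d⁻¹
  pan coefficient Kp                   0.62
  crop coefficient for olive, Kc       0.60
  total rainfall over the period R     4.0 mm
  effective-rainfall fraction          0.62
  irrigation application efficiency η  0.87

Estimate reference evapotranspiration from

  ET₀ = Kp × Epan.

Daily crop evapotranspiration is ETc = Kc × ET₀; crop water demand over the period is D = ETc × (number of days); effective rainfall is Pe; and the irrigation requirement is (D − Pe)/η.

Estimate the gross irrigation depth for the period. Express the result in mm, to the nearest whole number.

ET₀ = 0.62 × 9.2 = 5.7040 mm/d
ETc = Kc × ET₀ = 0.60 × 5.7040 = 3.4224 mm/d
Crop demand D = ETc × 10 d = 3.4224 × 10 = 34.224 mm
Pe = 0.62 × 4.0 = 2.480 mm
D − Pe = 34.224 − 2.480 = 31.744 mm
Gross irrigation = 31.744 / 0.87 = 36.487 mm

36 mm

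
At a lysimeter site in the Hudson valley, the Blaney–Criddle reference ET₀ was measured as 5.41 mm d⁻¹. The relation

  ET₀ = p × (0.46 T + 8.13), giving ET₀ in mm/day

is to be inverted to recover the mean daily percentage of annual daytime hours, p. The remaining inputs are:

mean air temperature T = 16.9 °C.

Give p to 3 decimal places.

0.340

p = ET₀ / (0.46 T + 8.13) = 5.41 / (0.46 × 16.9 + 8.13) = 5.41 / 15.904 = 0.3402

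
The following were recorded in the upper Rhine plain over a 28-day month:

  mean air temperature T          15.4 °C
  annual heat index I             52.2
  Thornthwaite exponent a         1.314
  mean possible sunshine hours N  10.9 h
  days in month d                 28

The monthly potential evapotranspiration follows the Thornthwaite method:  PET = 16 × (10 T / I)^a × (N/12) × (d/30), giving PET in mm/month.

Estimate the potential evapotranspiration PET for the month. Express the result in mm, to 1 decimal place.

10T/I = 10 × 15.4 / 52.2 = 2.9502
(10T/I)^a = 2.9502^1.314 = 4.1437
Uncorrected PET = 16 × 4.1437 = 66.299 mm
Correction = (N/12)(d/30) = (10.9/12)(28/30) = 0.8478
PET = 66.299 × 0.8478 = 56.208 mm/month

56.2 mm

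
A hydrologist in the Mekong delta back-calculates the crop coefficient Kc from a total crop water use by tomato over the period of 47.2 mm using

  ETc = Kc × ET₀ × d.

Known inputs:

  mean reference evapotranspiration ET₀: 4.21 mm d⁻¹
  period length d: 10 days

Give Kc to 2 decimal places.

1.12

ETc = Kc × ET₀ × d  ⇒  Kc = ETc / (ET₀ × d)
Kc = 47.2 / (4.21 × 10) = 47.2 / 42.10 = 1.1211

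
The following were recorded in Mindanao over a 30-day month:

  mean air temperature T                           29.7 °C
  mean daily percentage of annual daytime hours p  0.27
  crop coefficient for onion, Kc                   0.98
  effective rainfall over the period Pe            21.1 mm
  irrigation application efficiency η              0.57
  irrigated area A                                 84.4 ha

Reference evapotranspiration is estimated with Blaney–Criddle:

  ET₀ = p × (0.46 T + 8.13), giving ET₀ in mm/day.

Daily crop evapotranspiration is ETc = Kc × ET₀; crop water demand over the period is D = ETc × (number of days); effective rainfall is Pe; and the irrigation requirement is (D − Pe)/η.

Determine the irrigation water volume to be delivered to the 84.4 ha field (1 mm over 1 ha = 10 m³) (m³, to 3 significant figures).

ET₀ = 0.27 × (0.46 × 29.7 + 8.13) = 0.27 × 21.792 = 5.8838 mm/d
ETc = Kc × ET₀ = 0.98 × 5.8838 = 5.7661 mm/d
Crop demand D = ETc × 30 d = 5.7661 × 30 = 172.983 mm
D − Pe = 172.983 − 21.1 = 151.883 mm
Gross irrigation = 151.883 / 0.57 = 266.461 mm
Volume = 266.461 mm × 84.4 ha × 10 = 224893.1 m³

225000 m³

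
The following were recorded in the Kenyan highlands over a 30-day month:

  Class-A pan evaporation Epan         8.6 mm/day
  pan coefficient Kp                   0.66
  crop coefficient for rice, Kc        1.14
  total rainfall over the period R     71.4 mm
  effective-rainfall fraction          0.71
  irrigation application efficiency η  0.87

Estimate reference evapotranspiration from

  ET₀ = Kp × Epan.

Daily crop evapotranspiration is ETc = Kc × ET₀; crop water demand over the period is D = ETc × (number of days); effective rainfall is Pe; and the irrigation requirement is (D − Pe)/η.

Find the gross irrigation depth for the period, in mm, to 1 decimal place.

ET₀ = 0.66 × 8.6 = 5.6760 mm/d
ETc = Kc × ET₀ = 1.14 × 5.6760 = 6.4706 mm/d
Crop demand D = ETc × 30 d = 6.4706 × 30 = 194.118 mm
Pe = 0.71 × 71.4 = 50.694 mm
D − Pe = 194.118 − 50.694 = 143.424 mm
Gross irrigation = 143.424 / 0.87 = 164.855 mm

164.9 mm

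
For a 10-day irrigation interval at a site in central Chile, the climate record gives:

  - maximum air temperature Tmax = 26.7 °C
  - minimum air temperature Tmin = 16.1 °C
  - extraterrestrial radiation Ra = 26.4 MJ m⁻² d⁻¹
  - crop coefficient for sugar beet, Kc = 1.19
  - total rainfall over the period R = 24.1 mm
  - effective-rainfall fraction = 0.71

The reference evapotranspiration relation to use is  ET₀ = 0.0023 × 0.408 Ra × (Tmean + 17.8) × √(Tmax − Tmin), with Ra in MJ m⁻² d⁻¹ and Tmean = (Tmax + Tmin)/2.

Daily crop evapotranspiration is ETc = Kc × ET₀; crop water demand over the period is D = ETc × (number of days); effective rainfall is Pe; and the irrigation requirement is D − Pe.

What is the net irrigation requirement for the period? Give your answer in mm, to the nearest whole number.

21 mm

Tmean = (26.7 + 16.1)/2 = 21.40 °C
0.408 Ra = 0.408 × 26.4 = 10.7712 mm/d equivalent
ET₀ = 0.0023 × 10.7712 × (21.40 + 17.8) × √10.6 = 0.0023 × 10.7712 × 39.20 × 3.2558 = 3.1618 mm/d
ETc = Kc × ET₀ = 1.19 × 3.1618 = 3.7625 mm/d
Crop demand D = ETc × 10 d = 3.7625 × 10 = 37.625 mm
Pe = 0.71 × 24.1 = 17.111 mm
D − Pe = 37.625 − 17.111 = 20.514 mm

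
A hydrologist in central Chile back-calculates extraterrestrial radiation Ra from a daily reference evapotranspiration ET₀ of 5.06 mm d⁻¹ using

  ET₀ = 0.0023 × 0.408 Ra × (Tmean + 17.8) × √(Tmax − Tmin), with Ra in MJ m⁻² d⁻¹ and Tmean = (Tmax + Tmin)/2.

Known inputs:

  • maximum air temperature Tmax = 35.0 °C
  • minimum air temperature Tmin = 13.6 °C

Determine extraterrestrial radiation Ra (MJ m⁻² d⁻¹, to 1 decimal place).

Tmean = (35.0+13.6)/2 = 24.30 °C; ΔT = 21.4
Ra = ET₀ / [0.0023 × 0.408 × (Tmean+17.8) × √ΔT]
   = 5.06 / (0.0023 × 0.408 × 42.10 × 4.6260) = 27.687 MJ m⁻² d⁻¹

27.7 MJ m⁻² d⁻¹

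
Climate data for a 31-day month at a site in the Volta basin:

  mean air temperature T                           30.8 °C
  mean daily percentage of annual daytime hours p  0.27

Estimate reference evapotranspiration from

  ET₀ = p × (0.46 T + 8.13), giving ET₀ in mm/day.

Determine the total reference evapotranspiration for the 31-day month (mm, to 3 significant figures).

187 mm

ET₀ = 0.27 × (0.46 × 30.8 + 8.13) = 0.27 × 22.298 = 6.0205 mm/d
Monthly total = 6.0205 × 31 = 186.636 mm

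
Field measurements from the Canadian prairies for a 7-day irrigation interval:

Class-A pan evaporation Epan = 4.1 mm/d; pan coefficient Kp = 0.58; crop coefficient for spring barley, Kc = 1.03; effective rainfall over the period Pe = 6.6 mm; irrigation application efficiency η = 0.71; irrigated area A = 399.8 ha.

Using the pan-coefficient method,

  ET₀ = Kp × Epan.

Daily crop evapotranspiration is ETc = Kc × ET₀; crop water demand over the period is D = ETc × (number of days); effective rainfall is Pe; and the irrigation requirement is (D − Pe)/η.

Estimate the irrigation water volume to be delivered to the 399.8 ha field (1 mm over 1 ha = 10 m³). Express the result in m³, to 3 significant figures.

59400 m³

ET₀ = 0.58 × 4.1 = 2.3780 mm/d
ETc = Kc × ET₀ = 1.03 × 2.3780 = 2.4493 mm/d
Crop demand D = ETc × 7 d = 2.4493 × 7 = 17.145 mm
D − Pe = 17.145 − 6.6 = 10.545 mm
Gross irrigation = 10.545 / 0.71 = 14.852 mm
Volume = 14.852 mm × 399.8 ha × 10 = 59378.3 m³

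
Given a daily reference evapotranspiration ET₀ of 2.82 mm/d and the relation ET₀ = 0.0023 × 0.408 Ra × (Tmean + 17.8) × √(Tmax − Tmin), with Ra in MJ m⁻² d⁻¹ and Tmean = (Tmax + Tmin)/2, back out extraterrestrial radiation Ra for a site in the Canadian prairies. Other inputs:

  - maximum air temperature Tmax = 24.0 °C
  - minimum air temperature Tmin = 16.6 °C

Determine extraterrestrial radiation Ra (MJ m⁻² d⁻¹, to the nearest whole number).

Tmean = (24.0+16.6)/2 = 20.30 °C; ΔT = 7.4
Ra = ET₀ / [0.0023 × 0.408 × (Tmean+17.8) × √ΔT]
   = 2.82 / (0.0023 × 0.408 × 38.10 × 2.7203) = 28.995 MJ m⁻² d⁻¹

29 MJ m⁻² d⁻¹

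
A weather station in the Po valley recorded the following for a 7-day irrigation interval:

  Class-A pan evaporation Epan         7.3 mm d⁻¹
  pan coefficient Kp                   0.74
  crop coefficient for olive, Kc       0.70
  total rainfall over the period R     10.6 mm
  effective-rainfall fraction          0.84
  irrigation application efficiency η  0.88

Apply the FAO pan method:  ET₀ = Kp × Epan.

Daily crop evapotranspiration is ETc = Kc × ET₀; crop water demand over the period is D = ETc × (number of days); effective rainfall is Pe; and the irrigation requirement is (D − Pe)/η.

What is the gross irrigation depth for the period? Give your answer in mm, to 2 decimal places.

ET₀ = 0.74 × 7.3 = 5.4020 mm/d
ETc = Kc × ET₀ = 0.70 × 5.4020 = 3.7814 mm/d
Crop demand D = ETc × 7 d = 3.7814 × 7 = 26.470 mm
Pe = 0.84 × 10.6 = 8.904 mm
D − Pe = 26.470 − 8.904 = 17.566 mm
Gross irrigation = 17.566 / 0.88 = 19.961 mm

19.96 mm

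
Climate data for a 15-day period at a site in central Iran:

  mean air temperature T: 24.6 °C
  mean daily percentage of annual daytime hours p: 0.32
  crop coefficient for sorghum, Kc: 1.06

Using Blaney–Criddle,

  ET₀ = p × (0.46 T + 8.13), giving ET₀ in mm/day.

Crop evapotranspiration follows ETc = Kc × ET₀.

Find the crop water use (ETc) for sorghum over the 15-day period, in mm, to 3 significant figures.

ET₀ = 0.32 × (0.46 × 24.6 + 8.13) = 0.32 × 19.446 = 6.2227 mm/d
ETc = Kc × ET₀ = 1.06 × 6.2227 = 6.5961 mm/d
Over 15 days: 6.5961 × 15 = 98.942 mm

98.9 mm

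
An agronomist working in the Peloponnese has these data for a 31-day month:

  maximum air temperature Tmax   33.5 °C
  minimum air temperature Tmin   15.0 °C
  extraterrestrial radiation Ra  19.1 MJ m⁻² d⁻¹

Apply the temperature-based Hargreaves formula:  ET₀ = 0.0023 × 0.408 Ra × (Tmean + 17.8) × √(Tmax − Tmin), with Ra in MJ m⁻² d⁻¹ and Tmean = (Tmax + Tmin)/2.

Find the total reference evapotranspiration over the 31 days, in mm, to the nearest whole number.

Tmean = (33.5 + 15.0)/2 = 24.25 °C
0.408 Ra = 0.408 × 19.1 = 7.7928 mm/d equivalent
ET₀ = 0.0023 × 7.7928 × (24.25 + 17.8) × √18.5 = 0.0023 × 7.7928 × 42.05 × 4.3012 = 3.2417 mm/d
Over 31 days: 3.2417 × 31 = 100.493 mm

100 mm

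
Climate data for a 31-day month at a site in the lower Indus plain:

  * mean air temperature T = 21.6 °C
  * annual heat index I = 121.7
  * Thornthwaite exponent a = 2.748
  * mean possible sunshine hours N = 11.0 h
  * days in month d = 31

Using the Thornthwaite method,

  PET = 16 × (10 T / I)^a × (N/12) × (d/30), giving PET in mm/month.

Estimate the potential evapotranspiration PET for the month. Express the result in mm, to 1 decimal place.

10T/I = 10 × 21.6 / 121.7 = 1.7749
(10T/I)^a = 1.7749^2.748 = 4.8387
Uncorrected PET = 16 × 4.8387 = 77.419 mm
Correction = (N/12)(d/30) = (11.0/12)(31/30) = 0.9472
PET = 77.419 × 0.9472 = 73.331 mm/month

73.3 mm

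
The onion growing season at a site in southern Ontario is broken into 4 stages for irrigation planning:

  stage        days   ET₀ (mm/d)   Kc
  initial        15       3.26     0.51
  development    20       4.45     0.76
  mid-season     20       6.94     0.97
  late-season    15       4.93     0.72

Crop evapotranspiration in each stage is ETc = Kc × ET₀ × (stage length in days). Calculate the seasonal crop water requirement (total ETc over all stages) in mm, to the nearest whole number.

280 mm

initial: 0.51 × 3.26 × 15 = 24.94 mm
development: 0.76 × 4.45 × 20 = 67.64 mm
mid-season: 0.97 × 6.94 × 20 = 134.64 mm
late-season: 0.72 × 4.93 × 15 = 53.24 mm
Seasonal total = 280.46 mm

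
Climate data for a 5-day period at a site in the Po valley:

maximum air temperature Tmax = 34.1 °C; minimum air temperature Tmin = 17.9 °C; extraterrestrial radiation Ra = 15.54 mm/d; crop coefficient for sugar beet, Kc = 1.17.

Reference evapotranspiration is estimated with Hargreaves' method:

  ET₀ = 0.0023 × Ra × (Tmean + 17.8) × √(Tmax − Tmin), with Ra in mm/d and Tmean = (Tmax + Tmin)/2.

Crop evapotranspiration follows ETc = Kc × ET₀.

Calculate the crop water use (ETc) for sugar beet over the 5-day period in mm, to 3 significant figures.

Tmean = (34.1 + 17.9)/2 = 26.00 °C
ET₀ = 0.0023 × 15.54 × (26.00 + 17.8) × √16.2 = 0.0023 × 15.54 × 43.80 × 4.0249 = 6.3010 mm/d
ETc = Kc × ET₀ = 1.17 × 6.3010 = 7.3722 mm/d
Over 5 days: 7.3722 × 5 = 36.861 mm

36.9 mm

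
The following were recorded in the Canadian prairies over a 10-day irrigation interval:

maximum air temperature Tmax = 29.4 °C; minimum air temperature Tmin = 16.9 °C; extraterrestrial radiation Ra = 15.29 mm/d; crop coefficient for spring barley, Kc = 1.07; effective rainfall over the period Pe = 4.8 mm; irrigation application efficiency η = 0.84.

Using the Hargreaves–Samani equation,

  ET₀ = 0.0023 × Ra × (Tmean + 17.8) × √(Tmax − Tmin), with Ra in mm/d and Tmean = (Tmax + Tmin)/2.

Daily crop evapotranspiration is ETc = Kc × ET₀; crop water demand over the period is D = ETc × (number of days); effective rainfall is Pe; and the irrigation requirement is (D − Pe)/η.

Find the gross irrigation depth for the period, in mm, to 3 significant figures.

Tmean = (29.4 + 16.9)/2 = 23.15 °C
ET₀ = 0.0023 × 15.29 × (23.15 + 17.8) × √12.5 = 0.0023 × 15.29 × 40.95 × 3.5355 = 5.0914 mm/d
ETc = Kc × ET₀ = 1.07 × 5.0914 = 5.4478 mm/d
Crop demand D = ETc × 10 d = 5.4478 × 10 = 54.478 mm
D − Pe = 54.478 − 4.8 = 49.678 mm
Gross irrigation = 49.678 / 0.84 = 59.140 mm

59.1 mm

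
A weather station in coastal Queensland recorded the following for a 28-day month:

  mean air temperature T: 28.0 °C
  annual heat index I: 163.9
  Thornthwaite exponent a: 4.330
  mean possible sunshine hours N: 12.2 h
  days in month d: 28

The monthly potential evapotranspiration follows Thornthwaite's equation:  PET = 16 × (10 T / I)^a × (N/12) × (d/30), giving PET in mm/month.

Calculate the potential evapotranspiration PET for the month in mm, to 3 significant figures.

10T/I = 10 × 28.0 / 163.9 = 1.7084
(10T/I)^a = 1.7084^4.330 = 10.1651
Uncorrected PET = 16 × 10.1651 = 162.642 mm
Correction = (N/12)(d/30) = (12.2/12)(28/30) = 0.9489
PET = 162.642 × 0.9489 = 154.331 mm/month

154 mm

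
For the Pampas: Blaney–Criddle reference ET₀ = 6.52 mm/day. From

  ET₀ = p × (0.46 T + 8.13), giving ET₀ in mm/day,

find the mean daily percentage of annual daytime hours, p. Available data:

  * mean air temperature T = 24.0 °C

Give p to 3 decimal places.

p = ET₀ / (0.46 T + 8.13) = 6.52 / (0.46 × 24.0 + 8.13) = 6.52 / 19.170 = 0.3401

0.340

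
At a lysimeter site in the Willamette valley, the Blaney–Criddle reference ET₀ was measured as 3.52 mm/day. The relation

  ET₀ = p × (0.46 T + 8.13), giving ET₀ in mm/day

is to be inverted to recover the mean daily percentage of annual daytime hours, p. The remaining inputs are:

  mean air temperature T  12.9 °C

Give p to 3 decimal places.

p = ET₀ / (0.46 T + 8.13) = 3.52 / (0.46 × 12.9 + 8.13) = 3.52 / 14.064 = 0.2503

0.250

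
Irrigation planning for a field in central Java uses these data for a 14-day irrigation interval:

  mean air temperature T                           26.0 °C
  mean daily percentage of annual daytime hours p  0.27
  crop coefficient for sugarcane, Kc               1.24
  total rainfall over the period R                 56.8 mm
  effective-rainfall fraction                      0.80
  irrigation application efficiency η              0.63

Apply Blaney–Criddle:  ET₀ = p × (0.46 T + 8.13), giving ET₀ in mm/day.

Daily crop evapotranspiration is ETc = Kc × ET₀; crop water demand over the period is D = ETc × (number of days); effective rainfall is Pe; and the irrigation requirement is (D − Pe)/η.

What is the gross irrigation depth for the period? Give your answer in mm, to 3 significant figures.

77.3 mm

ET₀ = 0.27 × (0.46 × 26.0 + 8.13) = 0.27 × 20.090 = 5.4243 mm/d
ETc = Kc × ET₀ = 1.24 × 5.4243 = 6.7261 mm/d
Crop demand D = ETc × 14 d = 6.7261 × 14 = 94.165 mm
Pe = 0.80 × 56.8 = 45.440 mm
D − Pe = 94.165 − 45.440 = 48.725 mm
Gross irrigation = 48.725 / 0.63 = 77.341 mm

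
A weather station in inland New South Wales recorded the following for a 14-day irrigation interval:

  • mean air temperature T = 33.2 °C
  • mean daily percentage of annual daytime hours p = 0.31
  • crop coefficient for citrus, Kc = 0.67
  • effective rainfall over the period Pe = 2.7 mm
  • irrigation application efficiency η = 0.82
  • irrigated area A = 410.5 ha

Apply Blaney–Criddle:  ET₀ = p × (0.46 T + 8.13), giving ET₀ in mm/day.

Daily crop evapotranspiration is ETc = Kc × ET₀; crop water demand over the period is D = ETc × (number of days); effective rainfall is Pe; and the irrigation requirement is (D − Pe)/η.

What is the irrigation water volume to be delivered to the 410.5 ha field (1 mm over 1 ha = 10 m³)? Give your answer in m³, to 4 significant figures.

327100 m³

ET₀ = 0.31 × (0.46 × 33.2 + 8.13) = 0.31 × 23.402 = 7.2546 mm/d
ETc = Kc × ET₀ = 0.67 × 7.2546 = 4.8606 mm/d
Crop demand D = ETc × 14 d = 4.8606 × 14 = 68.048 mm
D − Pe = 68.048 − 2.7 = 65.348 mm
Gross irrigation = 65.348 / 0.82 = 79.693 mm
Volume = 79.693 mm × 410.5 ha × 10 = 327139.8 m³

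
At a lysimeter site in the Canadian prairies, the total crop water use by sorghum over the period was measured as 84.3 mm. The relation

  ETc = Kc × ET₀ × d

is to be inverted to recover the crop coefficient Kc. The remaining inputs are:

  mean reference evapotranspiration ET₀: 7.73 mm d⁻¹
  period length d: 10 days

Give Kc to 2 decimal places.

ETc = Kc × ET₀ × d  ⇒  Kc = ETc / (ET₀ × d)
Kc = 84.3 / (7.73 × 10) = 84.3 / 77.30 = 1.0906

1.09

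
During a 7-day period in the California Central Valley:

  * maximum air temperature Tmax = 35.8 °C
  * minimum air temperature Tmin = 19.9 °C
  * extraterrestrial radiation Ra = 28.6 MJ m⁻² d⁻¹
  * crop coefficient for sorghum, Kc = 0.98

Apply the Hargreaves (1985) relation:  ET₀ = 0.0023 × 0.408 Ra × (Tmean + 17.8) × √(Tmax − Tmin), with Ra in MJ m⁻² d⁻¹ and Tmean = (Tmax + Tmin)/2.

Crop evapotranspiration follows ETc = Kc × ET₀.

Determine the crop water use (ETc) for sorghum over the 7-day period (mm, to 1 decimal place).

33.5 mm

Tmean = (35.8 + 19.9)/2 = 27.85 °C
0.408 Ra = 0.408 × 28.6 = 11.6688 mm/d equivalent
ET₀ = 0.0023 × 11.6688 × (27.85 + 17.8) × √15.9 = 0.0023 × 11.6688 × 45.65 × 3.9875 = 4.8853 mm/d
ETc = Kc × ET₀ = 0.98 × 4.8853 = 4.7876 mm/d
Over 7 days: 4.7876 × 7 = 33.513 mm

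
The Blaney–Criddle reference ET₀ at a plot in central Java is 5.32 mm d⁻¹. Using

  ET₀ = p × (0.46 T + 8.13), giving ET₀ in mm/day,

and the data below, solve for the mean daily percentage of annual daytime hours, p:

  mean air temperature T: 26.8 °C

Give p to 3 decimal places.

0.260

p = ET₀ / (0.46 T + 8.13) = 5.32 / (0.46 × 26.8 + 8.13) = 5.32 / 20.458 = 0.2600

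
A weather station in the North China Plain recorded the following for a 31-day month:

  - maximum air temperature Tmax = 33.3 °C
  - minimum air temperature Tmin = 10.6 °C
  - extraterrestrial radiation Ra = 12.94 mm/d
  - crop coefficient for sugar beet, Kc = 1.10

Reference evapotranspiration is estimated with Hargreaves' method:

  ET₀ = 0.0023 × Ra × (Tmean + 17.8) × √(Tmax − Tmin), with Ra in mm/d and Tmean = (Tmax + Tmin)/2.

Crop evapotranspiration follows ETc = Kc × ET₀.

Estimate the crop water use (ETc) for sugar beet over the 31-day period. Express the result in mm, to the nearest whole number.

Tmean = (33.3 + 10.6)/2 = 21.95 °C
ET₀ = 0.0023 × 12.94 × (21.95 + 17.8) × √22.7 = 0.0023 × 12.94 × 39.75 × 4.7645 = 5.6366 mm/d
ETc = Kc × ET₀ = 1.10 × 5.6366 = 6.2003 mm/d
Over 31 days: 6.2003 × 31 = 192.209 mm

192 mm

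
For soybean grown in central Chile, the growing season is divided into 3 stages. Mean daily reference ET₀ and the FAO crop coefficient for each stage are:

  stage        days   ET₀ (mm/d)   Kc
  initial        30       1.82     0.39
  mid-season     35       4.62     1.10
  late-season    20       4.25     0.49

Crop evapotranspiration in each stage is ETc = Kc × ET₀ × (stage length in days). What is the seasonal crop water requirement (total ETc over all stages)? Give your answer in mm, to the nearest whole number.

241 mm

initial: 0.39 × 1.82 × 30 = 21.29 mm
mid-season: 1.10 × 4.62 × 35 = 177.87 mm
late-season: 0.49 × 4.25 × 20 = 41.65 mm
Seasonal total = 240.81 mm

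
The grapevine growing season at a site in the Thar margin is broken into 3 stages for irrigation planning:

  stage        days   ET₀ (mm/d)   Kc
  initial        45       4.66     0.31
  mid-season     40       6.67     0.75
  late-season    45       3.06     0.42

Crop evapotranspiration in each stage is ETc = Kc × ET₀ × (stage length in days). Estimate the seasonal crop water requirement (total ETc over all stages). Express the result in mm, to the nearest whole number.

323 mm

initial: 0.31 × 4.66 × 45 = 65.01 mm
mid-season: 0.75 × 6.67 × 40 = 200.10 mm
late-season: 0.42 × 3.06 × 45 = 57.83 mm
Seasonal total = 322.94 mm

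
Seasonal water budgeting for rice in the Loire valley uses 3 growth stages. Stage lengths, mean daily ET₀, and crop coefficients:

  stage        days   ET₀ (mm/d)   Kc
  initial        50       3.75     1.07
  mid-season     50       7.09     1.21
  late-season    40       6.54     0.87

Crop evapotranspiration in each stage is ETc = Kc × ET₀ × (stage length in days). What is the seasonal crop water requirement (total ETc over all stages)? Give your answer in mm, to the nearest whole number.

857 mm

initial: 1.07 × 3.75 × 50 = 200.63 mm
mid-season: 1.21 × 7.09 × 50 = 428.95 mm
late-season: 0.87 × 6.54 × 40 = 227.59 mm
Seasonal total = 857.17 mm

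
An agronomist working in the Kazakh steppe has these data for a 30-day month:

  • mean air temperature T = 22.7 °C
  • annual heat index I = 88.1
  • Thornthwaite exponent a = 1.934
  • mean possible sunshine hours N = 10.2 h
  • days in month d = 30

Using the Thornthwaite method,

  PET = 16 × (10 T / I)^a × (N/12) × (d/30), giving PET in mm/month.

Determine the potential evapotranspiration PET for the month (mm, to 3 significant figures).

10T/I = 10 × 22.7 / 88.1 = 2.5766
(10T/I)^a = 2.5766^1.934 = 6.2368
Uncorrected PET = 16 × 6.2368 = 99.789 mm
Correction = (N/12)(d/30) = (10.2/12)(30/30) = 0.8500
PET = 99.789 × 0.8500 = 84.821 mm/month

84.8 mm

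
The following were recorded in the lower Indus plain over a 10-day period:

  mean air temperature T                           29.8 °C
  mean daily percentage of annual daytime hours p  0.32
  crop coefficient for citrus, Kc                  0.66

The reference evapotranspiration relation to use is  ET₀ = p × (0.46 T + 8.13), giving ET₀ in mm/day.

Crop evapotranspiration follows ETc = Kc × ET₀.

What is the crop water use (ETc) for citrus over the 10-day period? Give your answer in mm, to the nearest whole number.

46 mm

ET₀ = 0.32 × (0.46 × 29.8 + 8.13) = 0.32 × 21.838 = 6.9882 mm/d
ETc = Kc × ET₀ = 0.66 × 6.9882 = 4.6122 mm/d
Over 10 days: 4.6122 × 10 = 46.122 mm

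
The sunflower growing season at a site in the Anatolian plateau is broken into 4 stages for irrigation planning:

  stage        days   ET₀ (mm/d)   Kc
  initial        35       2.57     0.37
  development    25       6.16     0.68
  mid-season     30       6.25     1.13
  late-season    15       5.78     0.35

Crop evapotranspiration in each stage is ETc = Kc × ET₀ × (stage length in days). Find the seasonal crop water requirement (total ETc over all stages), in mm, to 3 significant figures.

380 mm

initial: 0.37 × 2.57 × 35 = 33.28 mm
development: 0.68 × 6.16 × 25 = 104.72 mm
mid-season: 1.13 × 6.25 × 30 = 211.88 mm
late-season: 0.35 × 5.78 × 15 = 30.35 mm
Seasonal total = 380.23 mm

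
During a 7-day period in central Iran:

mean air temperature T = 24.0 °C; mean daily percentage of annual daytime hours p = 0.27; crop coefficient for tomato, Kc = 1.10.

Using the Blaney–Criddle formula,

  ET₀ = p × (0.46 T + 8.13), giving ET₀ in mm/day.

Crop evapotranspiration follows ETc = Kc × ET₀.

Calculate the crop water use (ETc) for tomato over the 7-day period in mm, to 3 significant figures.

39.9 mm

ET₀ = 0.27 × (0.46 × 24.0 + 8.13) = 0.27 × 19.170 = 5.1759 mm/d
ETc = Kc × ET₀ = 1.10 × 5.1759 = 5.6935 mm/d
Over 7 days: 5.6935 × 7 = 39.855 mm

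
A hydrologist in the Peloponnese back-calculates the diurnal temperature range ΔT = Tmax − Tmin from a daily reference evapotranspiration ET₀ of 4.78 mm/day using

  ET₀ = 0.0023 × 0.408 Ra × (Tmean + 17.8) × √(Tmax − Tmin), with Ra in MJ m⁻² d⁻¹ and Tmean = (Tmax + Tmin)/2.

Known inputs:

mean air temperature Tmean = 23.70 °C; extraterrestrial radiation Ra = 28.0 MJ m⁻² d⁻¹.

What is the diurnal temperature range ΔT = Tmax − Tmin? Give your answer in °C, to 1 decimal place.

√ΔT = ET₀ / [0.0023 × 0.408 × Ra × (Tmean+17.8)] = 4.78 / (0.0023 × 11.4240 × 41.50) = 4.3836
ΔT = 4.3836² = 19.216 °C

19.2 °C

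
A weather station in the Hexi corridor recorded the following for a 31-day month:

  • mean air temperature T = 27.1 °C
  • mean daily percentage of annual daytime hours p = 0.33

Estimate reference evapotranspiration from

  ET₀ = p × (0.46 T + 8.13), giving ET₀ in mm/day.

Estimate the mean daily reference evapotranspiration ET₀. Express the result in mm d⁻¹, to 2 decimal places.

6.80 mm d⁻¹

ET₀ = 0.33 × (0.46 × 27.1 + 8.13) = 0.33 × 20.596 = 6.7967 mm/d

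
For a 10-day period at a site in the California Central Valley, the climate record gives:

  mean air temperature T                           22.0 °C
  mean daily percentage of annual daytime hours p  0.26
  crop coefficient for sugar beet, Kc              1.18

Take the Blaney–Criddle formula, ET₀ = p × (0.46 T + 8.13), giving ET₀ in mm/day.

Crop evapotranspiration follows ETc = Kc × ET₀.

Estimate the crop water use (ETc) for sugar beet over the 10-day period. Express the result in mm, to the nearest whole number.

56 mm

ET₀ = 0.26 × (0.46 × 22.0 + 8.13) = 0.26 × 18.250 = 4.7450 mm/d
ETc = Kc × ET₀ = 1.18 × 4.7450 = 5.5991 mm/d
Over 10 days: 5.5991 × 10 = 55.991 mm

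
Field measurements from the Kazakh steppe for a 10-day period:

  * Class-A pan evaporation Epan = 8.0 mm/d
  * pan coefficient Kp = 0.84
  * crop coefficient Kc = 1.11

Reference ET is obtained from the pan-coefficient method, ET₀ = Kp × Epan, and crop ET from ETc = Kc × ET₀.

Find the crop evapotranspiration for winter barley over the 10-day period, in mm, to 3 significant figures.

ET₀ = 0.84 × 8.0 = 6.7200 mm/d
ETc = Kc × ET₀ = 1.11 × 6.7200 = 7.4592 mm/d
Over 10 days: 7.4592 × 10 = 74.592 mm

74.6 mm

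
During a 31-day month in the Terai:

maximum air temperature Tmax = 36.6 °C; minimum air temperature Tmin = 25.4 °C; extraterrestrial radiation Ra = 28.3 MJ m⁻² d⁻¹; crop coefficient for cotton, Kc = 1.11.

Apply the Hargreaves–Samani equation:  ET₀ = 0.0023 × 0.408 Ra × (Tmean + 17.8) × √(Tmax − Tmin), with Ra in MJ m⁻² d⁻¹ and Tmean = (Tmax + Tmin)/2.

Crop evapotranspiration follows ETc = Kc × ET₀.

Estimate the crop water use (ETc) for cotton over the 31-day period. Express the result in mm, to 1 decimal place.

Tmean = (36.6 + 25.4)/2 = 31.00 °C
0.408 Ra = 0.408 × 28.3 = 11.5464 mm/d equivalent
ET₀ = 0.0023 × 11.5464 × (31.00 + 17.8) × √11.2 = 0.0023 × 11.5464 × 48.80 × 3.3466 = 4.3371 mm/d
ETc = Kc × ET₀ = 1.11 × 4.3371 = 4.8142 mm/d
Over 31 days: 4.8142 × 31 = 149.240 mm

149.2 mm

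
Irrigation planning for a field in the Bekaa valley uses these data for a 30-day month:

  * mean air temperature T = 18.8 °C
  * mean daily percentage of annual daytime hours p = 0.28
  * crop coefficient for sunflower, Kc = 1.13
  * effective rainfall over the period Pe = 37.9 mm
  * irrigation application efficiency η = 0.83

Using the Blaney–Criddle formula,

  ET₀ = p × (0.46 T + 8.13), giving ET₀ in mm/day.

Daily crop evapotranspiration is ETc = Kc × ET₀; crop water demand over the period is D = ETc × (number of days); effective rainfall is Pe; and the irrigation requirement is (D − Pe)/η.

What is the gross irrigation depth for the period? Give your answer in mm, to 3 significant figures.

146 mm

ET₀ = 0.28 × (0.46 × 18.8 + 8.13) = 0.28 × 16.778 = 4.6978 mm/d
ETc = Kc × ET₀ = 1.13 × 4.6978 = 5.3085 mm/d
Crop demand D = ETc × 30 d = 5.3085 × 30 = 159.255 mm
D − Pe = 159.255 − 37.9 = 121.355 mm
Gross irrigation = 121.355 / 0.83 = 146.211 mm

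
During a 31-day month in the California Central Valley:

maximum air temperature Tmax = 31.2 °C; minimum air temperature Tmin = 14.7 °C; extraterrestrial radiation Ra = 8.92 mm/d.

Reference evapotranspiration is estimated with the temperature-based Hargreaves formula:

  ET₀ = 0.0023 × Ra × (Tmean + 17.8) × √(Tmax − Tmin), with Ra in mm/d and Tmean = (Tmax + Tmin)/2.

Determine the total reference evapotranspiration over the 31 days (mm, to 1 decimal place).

Tmean = (31.2 + 14.7)/2 = 22.95 °C
ET₀ = 0.0023 × 8.92 × (22.95 + 17.8) × √16.5 = 0.0023 × 8.92 × 40.75 × 4.0620 = 3.3959 mm/d
Over 31 days: 3.3959 × 31 = 105.273 mm

105.3 mm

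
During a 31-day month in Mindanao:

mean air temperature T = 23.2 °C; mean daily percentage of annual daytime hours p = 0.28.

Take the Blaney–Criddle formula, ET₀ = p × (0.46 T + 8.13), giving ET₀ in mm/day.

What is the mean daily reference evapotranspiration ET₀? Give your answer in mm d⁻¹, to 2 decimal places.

5.26 mm d⁻¹

ET₀ = 0.28 × (0.46 × 23.2 + 8.13) = 0.28 × 18.802 = 5.2646 mm/d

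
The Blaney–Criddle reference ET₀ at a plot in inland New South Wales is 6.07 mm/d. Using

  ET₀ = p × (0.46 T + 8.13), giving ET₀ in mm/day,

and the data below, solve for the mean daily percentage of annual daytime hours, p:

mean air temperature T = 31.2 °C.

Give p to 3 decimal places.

p = ET₀ / (0.46 T + 8.13) = 6.07 / (0.46 × 31.2 + 8.13) = 6.07 / 22.482 = 0.2700

0.270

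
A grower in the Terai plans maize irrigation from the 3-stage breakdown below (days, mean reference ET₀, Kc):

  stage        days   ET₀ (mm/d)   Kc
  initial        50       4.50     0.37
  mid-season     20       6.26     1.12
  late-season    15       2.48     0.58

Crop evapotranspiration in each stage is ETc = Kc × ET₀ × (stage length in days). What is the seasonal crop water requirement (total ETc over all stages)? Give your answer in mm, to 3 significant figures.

initial: 0.37 × 4.50 × 50 = 83.25 mm
mid-season: 1.12 × 6.26 × 20 = 140.22 mm
late-season: 0.58 × 2.48 × 15 = 21.58 mm
Seasonal total = 245.05 mm

245 mm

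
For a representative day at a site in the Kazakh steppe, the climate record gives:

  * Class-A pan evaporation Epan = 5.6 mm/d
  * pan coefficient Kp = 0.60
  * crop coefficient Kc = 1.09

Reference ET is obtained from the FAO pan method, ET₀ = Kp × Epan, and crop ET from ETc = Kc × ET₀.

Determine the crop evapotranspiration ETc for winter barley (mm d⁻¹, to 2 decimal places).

3.66 mm d⁻¹

ET₀ = 0.60 × 5.6 = 3.3600 mm/d
ETc = Kc × ET₀ = 1.09 × 3.3600 = 3.6624 mm/d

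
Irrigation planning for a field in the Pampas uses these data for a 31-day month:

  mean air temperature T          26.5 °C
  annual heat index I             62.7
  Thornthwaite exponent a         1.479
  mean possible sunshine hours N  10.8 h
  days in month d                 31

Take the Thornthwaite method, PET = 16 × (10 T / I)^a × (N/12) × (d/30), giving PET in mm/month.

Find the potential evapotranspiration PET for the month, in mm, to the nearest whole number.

125 mm

10T/I = 10 × 26.5 / 62.7 = 4.2265
(10T/I)^a = 4.2265^1.479 = 8.4300
Uncorrected PET = 16 × 8.4300 = 134.880 mm
Correction = (N/12)(d/30) = (10.8/12)(31/30) = 0.9300
PET = 134.880 × 0.9300 = 125.438 mm/month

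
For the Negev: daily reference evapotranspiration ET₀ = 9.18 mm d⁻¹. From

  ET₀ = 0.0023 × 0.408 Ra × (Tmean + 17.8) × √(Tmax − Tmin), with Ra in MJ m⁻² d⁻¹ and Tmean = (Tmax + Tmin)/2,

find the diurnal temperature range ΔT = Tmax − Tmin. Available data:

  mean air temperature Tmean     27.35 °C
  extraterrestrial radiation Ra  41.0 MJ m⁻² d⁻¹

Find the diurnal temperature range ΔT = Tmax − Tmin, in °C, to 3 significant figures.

√ΔT = ET₀ / [0.0023 × 0.408 × Ra × (Tmean+17.8)] = 9.18 / (0.0023 × 16.7280 × 45.15) = 5.2846
ΔT = 5.2846² = 27.927 °C

27.9 °C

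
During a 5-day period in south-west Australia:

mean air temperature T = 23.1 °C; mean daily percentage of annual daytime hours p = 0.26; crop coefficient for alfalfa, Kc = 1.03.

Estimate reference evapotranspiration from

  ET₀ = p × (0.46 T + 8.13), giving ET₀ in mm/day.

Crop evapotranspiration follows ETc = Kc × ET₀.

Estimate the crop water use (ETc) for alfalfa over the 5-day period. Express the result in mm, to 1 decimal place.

25.1 mm

ET₀ = 0.26 × (0.46 × 23.1 + 8.13) = 0.26 × 18.756 = 4.8766 mm/d
ETc = Kc × ET₀ = 1.03 × 4.8766 = 5.0229 mm/d
Over 5 days: 5.0229 × 5 = 25.115 mm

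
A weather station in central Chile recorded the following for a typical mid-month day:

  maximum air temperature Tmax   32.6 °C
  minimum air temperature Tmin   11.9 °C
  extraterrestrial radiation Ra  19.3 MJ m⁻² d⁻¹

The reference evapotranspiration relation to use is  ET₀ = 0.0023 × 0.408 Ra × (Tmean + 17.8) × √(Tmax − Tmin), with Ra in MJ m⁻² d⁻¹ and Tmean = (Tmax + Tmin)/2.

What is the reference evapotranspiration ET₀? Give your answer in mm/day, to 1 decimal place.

Tmean = (32.6 + 11.9)/2 = 22.25 °C
0.408 Ra = 0.408 × 19.3 = 7.8744 mm/d equivalent
ET₀ = 0.0023 × 7.8744 × (22.25 + 17.8) × √20.7 = 0.0023 × 7.8744 × 40.05 × 4.5497 = 3.3001 mm/d

3.3 mm/day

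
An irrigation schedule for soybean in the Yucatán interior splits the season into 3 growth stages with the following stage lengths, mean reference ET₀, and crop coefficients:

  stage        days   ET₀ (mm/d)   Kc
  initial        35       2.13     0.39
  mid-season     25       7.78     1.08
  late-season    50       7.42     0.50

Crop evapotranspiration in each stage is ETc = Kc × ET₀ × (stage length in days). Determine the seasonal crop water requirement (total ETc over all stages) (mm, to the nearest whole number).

425 mm

initial: 0.39 × 2.13 × 35 = 29.07 mm
mid-season: 1.08 × 7.78 × 25 = 210.06 mm
late-season: 0.50 × 7.42 × 50 = 185.50 mm
Seasonal total = 424.63 mm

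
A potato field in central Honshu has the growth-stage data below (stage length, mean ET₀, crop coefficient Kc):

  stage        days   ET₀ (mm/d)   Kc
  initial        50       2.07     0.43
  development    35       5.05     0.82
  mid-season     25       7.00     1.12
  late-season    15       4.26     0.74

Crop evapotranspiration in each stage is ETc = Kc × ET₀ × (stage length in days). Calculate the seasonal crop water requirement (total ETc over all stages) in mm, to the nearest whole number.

initial: 0.43 × 2.07 × 50 = 44.51 mm
development: 0.82 × 5.05 × 35 = 144.94 mm
mid-season: 1.12 × 7.00 × 25 = 196.00 mm
late-season: 0.74 × 4.26 × 15 = 47.29 mm
Seasonal total = 432.74 mm

433 mm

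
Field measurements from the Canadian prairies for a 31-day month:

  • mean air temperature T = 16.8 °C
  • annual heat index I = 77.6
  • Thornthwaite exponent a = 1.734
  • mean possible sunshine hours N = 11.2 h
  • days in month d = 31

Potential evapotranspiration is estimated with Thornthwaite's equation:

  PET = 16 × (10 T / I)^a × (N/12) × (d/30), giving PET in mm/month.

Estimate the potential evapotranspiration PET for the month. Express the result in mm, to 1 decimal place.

10T/I = 10 × 16.8 / 77.6 = 2.1649
(10T/I)^a = 2.1649^1.734 = 3.8164
Uncorrected PET = 16 × 3.8164 = 61.062 mm
Correction = (N/12)(d/30) = (11.2/12)(31/30) = 0.9644
PET = 61.062 × 0.9644 = 58.888 mm/month

58.9 mm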